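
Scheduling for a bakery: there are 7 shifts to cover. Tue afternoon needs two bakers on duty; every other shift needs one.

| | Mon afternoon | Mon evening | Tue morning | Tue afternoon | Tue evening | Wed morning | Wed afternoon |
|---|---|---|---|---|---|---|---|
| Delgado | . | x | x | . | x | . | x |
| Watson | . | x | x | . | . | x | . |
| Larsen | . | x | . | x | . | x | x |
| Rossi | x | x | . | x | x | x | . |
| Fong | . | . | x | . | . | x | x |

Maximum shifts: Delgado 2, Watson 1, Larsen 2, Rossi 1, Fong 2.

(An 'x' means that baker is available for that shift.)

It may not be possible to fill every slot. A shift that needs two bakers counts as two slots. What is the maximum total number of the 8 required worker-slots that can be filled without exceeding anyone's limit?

Total capacity across all bakers is 2+1+2+1+2 = 8, and 8 slots are needed, so at most 8 can be filled.
Shifts {Mon afternoon, Tue afternoon} need 3 slots but only Larsen and Rossi are available for them, supplying at most 2 — so at least 1 slot must go unfilled.
An assignment achieving 7: Mon afternoon→Rossi, Mon evening→Watson, Tue morning→Delgado, Tue afternoon→Larsen, Tue evening→Delgado, Wed morning→Fong, Wed afternoon→Larsen.
Loads: Delgado 2/2, Watson 1/1, Larsen 2/2, Rossi 1/1, Fong 1/2.

7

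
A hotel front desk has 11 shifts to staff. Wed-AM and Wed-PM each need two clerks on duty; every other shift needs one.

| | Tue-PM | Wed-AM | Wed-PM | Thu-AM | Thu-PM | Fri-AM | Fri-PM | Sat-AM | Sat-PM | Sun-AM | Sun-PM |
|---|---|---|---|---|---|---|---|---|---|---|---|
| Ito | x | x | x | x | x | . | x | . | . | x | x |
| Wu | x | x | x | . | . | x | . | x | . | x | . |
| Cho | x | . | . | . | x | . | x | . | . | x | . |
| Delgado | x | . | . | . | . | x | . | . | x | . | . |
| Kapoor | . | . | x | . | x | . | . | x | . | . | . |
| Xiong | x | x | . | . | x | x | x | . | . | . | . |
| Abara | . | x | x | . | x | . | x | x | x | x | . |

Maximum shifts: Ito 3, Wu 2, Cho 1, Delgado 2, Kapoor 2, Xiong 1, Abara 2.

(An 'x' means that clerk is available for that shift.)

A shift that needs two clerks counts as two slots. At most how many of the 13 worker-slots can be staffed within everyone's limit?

13

Total capacity across all clerks is 3+2+1+2+2+1+2 = 13, and 13 slots are needed, so at most 13 can be filled.
An assignment achieving 13: Tue-PM→Delgado, Wed-AM→Ito+Xiong, Wed-PM→Kapoor+Abara, Thu-AM→Ito, Thu-PM→Kapoor, Fri-AM→Wu, Fri-PM→Cho, Sat-AM→Wu, Sat-PM→Delgado, Sun-AM→Abara, Sun-PM→Ito.
Loads: Ito 3/3, Wu 2/2, Cho 1/1, Delgado 2/2, Kapoor 2/2, Xiong 1/1, Abara 2/2.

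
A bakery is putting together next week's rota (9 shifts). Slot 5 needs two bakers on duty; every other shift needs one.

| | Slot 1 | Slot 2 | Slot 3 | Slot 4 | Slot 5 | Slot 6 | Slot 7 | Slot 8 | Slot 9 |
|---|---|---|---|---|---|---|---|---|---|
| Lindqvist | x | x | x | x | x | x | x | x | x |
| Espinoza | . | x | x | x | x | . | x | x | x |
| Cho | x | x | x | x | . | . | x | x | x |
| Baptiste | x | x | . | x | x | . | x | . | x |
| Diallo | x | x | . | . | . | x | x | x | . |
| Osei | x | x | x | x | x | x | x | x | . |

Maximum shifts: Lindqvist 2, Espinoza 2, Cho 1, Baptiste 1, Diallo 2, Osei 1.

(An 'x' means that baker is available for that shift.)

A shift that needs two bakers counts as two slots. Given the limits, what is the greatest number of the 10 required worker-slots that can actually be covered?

Total capacity across all bakers is 2+2+1+1+2+1 = 9, and 10 slots are needed, so at most 9 can be filled.
An assignment achieving 9: Slot 1→Cho, Slot 2→Diallo, Slot 3→Lindqvist, Slot 4→Osei, Slot 5→Espinoza+Baptiste, Slot 6→Lindqvist, Slot 8→Diallo, Slot 9→Espinoza.
Loads: Lindqvist 2/2, Espinoza 2/2, Cho 1/1, Baptiste 1/1, Diallo 2/2, Osei 1/1.

9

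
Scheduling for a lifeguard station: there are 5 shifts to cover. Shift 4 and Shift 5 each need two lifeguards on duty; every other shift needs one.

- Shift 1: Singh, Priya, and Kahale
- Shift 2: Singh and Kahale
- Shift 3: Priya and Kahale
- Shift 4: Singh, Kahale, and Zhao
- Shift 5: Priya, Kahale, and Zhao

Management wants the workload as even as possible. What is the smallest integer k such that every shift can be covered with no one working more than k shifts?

With 4 lifeguards and 7 worker-slots to fill, someone must work at least ⌈7/4⌉ = 2 shifts, so k ≥ 2.
k = 2 works: Shift 1→Singh, Shift 2→Singh, Shift 3→Priya, Shift 4→Kahale+Zhao, Shift 5→Priya+Kahale.
Loads: Singh 2, Priya 2, Kahale 2, Zhao 1 — all ≤ 2.

2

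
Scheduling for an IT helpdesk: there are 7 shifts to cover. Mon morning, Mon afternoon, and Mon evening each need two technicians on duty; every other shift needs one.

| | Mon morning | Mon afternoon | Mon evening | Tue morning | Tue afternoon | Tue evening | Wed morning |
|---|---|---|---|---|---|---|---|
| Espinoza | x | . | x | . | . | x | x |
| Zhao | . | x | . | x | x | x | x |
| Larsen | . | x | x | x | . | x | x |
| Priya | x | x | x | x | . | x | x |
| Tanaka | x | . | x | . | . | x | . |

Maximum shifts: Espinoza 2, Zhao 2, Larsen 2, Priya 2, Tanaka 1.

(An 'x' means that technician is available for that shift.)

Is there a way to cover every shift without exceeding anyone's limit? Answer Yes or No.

No

Total capacity is 2+2+2+2+1 = 9 but 10 worker-slots are needed — infeasible.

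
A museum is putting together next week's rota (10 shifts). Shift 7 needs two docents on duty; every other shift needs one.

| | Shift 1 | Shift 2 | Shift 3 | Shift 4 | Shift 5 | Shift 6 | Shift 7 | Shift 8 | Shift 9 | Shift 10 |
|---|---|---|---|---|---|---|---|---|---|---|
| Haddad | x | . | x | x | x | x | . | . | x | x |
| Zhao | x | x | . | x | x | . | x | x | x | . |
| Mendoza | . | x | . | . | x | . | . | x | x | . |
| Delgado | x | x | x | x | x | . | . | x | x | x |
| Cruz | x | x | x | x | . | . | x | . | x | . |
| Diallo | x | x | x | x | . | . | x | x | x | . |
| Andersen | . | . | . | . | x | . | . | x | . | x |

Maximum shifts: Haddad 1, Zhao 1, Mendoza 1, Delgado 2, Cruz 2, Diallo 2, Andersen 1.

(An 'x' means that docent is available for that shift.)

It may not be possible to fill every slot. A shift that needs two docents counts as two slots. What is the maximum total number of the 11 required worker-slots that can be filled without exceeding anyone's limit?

10

Total capacity across all docents is 1+1+1+2+2+2+1 = 10, and 11 slots are needed, so at most 10 can be filled.
An assignment achieving 10: Shift 1→Cruz, Shift 2→Mendoza, Shift 3→Delgado, Shift 4→Diallo, Shift 5→Andersen, Shift 6→Haddad, Shift 7→Zhao+Cruz, Shift 8→Diallo, Shift 10→Delgado.
Loads: Haddad 1/1, Zhao 1/1, Mendoza 1/1, Delgado 2/2, Cruz 2/2, Diallo 2/2, Andersen 1/1.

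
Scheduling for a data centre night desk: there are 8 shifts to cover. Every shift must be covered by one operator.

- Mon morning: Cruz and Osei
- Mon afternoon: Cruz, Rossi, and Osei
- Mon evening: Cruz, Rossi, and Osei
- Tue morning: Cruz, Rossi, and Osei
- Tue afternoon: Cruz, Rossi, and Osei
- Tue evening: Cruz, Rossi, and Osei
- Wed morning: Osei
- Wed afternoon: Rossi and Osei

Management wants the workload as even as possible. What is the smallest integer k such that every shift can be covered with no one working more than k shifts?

With 3 operators and 8 worker-slots to fill, someone must work at least ⌈8/3⌉ = 3 shifts, so k ≥ 3.
k = 3 works: Mon morning→Cruz, Mon afternoon→Cruz, Mon evening→Cruz, Tue morning→Rossi, Tue afternoon→Rossi, Tue evening→Osei, Wed morning→Osei, Wed afternoon→Rossi.
Loads: Cruz 3, Rossi 3, Osei 2 — all ≤ 3.

3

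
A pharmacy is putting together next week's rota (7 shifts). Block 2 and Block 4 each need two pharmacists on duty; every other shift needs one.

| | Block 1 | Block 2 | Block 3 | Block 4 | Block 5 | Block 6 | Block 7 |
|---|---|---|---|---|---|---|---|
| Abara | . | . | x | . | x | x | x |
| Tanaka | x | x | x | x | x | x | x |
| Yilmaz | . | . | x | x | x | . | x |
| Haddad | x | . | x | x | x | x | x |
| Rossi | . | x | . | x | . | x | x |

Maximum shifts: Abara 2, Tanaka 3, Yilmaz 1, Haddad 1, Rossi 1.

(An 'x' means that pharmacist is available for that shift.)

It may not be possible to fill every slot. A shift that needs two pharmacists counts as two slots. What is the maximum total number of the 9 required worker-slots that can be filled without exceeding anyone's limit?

8

Total capacity across all pharmacists is 2+3+1+1+1 = 8, and 9 slots are needed, so at most 8 can be filled.
An assignment achieving 8: Block 1→Tanaka, Block 2→Tanaka+Rossi, Block 3→Abara, Block 4→Tanaka+Yilmaz, Block 5→Abara, Block 6→Haddad.
Loads: Abara 2/2, Tanaka 3/3, Yilmaz 1/1, Haddad 1/1, Rossi 1/1.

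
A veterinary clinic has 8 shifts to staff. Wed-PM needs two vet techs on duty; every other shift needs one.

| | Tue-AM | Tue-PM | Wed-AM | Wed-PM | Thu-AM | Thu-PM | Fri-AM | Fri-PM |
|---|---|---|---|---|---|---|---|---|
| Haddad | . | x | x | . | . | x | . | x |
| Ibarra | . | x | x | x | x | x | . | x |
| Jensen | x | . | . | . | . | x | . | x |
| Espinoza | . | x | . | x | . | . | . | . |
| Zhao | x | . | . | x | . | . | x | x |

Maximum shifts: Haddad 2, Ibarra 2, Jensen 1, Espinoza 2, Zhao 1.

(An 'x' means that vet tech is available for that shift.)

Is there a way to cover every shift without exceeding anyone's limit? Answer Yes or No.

Total capacity is 2+2+1+2+1 = 8 but 9 worker-slots are needed — infeasible.

No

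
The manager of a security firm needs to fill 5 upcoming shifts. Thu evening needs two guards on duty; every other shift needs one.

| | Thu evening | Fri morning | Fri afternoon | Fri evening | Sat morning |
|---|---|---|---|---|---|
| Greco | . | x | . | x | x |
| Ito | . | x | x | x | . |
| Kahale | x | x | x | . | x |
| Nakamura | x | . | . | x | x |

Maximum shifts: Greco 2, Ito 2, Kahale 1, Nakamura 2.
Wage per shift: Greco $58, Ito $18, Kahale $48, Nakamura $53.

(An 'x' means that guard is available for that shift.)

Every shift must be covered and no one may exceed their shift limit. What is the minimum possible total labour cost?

$248

Thu evening can only be covered by Kahale and Nakamura, so that assignment is forced.
Picking the cheapest available guard for each shift independently would cost $203, but that ignores the shift limits.
An optimal schedule: Thu evening→Kahale+Nakamura, Fri morning→Ito, Fri afternoon→Ito, Fri evening→Nakamura, Sat morning→Greco.
Total: 48 + 53 + 18 + 18 + 53 + 58 = $248.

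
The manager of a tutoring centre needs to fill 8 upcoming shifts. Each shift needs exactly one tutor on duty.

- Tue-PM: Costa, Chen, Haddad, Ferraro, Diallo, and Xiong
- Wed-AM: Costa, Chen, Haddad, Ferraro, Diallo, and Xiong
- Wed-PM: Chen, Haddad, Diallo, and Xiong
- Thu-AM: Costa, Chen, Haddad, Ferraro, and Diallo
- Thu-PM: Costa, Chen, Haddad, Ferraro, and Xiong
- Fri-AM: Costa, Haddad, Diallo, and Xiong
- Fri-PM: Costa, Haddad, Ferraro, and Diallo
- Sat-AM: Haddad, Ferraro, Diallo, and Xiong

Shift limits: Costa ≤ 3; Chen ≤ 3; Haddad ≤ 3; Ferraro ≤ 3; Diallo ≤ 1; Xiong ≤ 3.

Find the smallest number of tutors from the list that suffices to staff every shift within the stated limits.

8 slots to fill and no one can take more than 3, so at least ⌈8/3⌉ = 3 tutors are needed.
Costa, Chen, and Haddad alone can cover everything: Tue-PM→Costa, Wed-AM→Chen, Wed-PM→Chen, Thu-AM→Chen, Thu-PM→Haddad, Fri-AM→Costa, Fri-PM→Costa, Sat-AM→Haddad.

3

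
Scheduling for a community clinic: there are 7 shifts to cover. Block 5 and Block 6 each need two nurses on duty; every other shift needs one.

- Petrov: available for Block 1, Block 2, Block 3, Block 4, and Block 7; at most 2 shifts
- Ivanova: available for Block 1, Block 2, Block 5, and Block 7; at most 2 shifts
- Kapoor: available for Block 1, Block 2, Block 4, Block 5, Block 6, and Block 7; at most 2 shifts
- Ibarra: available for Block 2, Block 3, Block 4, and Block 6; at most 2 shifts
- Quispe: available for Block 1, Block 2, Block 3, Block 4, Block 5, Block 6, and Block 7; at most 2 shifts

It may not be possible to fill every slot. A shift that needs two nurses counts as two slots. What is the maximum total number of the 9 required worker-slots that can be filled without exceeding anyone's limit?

Total capacity across all nurses is 2+2+2+2+2 = 10, and 9 slots are needed, so at most 9 can be filled.
An assignment achieving 9: Block 1→Petrov, Block 2→Quispe, Block 3→Petrov, Block 4→Ibarra, Block 5→Ivanova+Kapoor, Block 6→Kapoor+Ibarra, Block 7→Ivanova.
Loads: Petrov 2/2, Ivanova 2/2, Kapoor 2/2, Ibarra 2/2, Quispe 1/2.

9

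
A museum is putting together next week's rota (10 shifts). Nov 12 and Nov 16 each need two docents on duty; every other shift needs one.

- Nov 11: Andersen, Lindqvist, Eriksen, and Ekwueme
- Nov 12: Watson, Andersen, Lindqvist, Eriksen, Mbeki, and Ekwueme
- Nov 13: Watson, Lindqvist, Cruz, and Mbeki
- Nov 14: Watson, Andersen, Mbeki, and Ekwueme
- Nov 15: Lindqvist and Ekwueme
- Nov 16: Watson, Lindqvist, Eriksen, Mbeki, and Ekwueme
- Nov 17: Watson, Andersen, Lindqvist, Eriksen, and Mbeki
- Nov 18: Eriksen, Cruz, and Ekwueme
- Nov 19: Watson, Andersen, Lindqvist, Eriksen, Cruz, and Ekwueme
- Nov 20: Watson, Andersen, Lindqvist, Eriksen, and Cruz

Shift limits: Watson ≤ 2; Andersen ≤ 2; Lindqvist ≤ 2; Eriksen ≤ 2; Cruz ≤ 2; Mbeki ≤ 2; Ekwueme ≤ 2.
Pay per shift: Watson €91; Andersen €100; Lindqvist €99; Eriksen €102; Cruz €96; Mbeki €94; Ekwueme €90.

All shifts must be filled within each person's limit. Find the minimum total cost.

Picking the cheapest available docent for each shift independently would cost €1085, but that ignores the shift limits.
An optimal schedule: Nov 11→Lindqvist, Nov 12→Mbeki+Andersen, Nov 13→Watson, Nov 14→Watson, Nov 15→Ekwueme, Nov 16→Mbeki+Lindqvist, Nov 17→Andersen, Nov 18→Ekwueme, Nov 19→Cruz, Nov 20→Cruz.
Total: 99 + 94 + 100 + 91 + 91 + 90 + 94 + 99 + 100 + 90 + 96 + 96 = €1140.

€1140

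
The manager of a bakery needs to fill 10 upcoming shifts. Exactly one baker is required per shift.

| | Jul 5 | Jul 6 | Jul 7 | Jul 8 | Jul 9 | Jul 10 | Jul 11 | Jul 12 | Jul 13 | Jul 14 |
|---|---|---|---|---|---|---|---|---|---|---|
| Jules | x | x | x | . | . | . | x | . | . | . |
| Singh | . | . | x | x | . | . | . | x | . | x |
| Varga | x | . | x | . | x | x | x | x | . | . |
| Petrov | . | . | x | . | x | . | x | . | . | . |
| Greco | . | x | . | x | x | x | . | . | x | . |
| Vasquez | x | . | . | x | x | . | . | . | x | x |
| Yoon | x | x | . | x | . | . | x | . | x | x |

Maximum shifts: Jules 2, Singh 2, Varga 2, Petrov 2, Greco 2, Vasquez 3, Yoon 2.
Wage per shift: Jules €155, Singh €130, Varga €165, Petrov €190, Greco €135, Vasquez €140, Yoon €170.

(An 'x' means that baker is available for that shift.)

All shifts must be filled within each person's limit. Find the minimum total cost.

Picking the cheapest available baker for each shift independently would cost €1355, but that ignores the shift limits.
An optimal schedule: Jul 5→Vasquez, Jul 6→Greco, Jul 7→Jules, Jul 8→Vasquez, Jul 9→Varga, Jul 10→Greco, Jul 11→Jules, Jul 12→Singh, Jul 13→Vasquez, Jul 14→Singh.
Total: 140 + 135 + 155 + 140 + 165 + 135 + 155 + 130 + 140 + 130 = €1425.

€1425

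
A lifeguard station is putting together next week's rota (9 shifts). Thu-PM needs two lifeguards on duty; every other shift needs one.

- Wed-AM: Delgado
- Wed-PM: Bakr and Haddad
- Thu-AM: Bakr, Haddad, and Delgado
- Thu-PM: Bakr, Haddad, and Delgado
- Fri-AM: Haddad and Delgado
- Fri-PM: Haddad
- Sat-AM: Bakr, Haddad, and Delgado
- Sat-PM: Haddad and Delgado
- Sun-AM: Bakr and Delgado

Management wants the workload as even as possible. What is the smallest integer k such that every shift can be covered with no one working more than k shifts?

With 3 lifeguards and 10 worker-slots to fill, someone must work at least ⌈10/3⌉ = 4 shifts, so k ≥ 4.
k = 4 works: Wed-AM→Delgado, Wed-PM→Bakr, Thu-AM→Bakr, Thu-PM→Bakr+Haddad, Fri-AM→Haddad, Fri-PM→Haddad, Sat-AM→Delgado, Sat-PM→Haddad, Sun-AM→Bakr.
Loads: Bakr 4, Haddad 4, Delgado 2 — all ≤ 4.

4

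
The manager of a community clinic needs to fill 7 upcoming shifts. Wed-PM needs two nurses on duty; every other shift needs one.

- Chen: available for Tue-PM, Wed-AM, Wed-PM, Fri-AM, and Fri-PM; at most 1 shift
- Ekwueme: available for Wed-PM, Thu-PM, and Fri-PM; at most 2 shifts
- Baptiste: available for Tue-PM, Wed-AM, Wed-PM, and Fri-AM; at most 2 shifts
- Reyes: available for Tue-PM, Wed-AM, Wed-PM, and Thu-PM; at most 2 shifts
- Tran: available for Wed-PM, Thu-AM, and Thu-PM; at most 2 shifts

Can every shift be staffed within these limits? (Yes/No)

Thu-AM can only be covered by Tran, so that assignment is forced.
One valid schedule: Tue-PM→Baptiste, Wed-AM→Baptiste, Wed-PM→Reyes+Tran, Thu-AM→Tran, Thu-PM→Ekwueme, Fri-AM→Chen, Fri-PM→Ekwueme.
Loads: Chen 1/1, Ekwueme 2/2, Baptiste 2/2, Reyes 1/2, Tran 2/2 — all within limits.

Yes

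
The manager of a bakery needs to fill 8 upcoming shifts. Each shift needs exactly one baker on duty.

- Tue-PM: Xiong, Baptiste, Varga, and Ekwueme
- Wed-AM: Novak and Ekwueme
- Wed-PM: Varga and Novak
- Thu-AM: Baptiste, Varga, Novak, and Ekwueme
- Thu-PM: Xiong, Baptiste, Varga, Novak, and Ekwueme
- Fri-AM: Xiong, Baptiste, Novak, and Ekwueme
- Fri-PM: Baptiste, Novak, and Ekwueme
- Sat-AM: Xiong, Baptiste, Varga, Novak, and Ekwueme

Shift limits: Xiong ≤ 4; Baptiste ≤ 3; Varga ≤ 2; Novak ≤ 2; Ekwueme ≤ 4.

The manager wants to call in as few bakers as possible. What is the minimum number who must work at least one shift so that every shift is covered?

8 slots to fill and no one can take more than 4, so at least ⌈8/4⌉ = 2 bakers are needed.
No set of 2 bakers can cover every shift (each such set leaves at least one shift with no one available or exceeds a cap).
Xiong, Baptiste, and Novak alone can cover everything: Tue-PM→Xiong, Wed-AM→Novak, Wed-PM→Novak, Thu-AM→Baptiste, Thu-PM→Xiong, Fri-AM→Xiong, Fri-PM→Baptiste, Sat-AM→Xiong.

3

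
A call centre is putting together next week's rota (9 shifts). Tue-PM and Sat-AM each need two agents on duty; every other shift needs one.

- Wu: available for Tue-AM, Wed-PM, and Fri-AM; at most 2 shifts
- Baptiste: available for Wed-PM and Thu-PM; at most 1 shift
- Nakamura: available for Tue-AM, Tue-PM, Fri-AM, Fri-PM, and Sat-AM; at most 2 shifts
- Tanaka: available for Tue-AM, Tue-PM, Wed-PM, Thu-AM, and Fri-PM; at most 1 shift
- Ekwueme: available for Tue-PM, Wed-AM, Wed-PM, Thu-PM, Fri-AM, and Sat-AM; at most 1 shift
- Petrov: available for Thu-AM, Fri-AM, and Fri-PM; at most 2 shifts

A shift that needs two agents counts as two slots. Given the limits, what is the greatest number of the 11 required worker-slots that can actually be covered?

9

Total capacity across all agents is 2+1+2+1+1+2 = 9, and 11 slots are needed, so at most 9 can be filled.
An assignment achieving 9: Tue-AM→Wu, Tue-PM→Nakamura, Wed-AM→Ekwueme, Wed-PM→Wu, Thu-AM→Tanaka, Thu-PM→Baptiste, Fri-AM→Petrov, Fri-PM→Petrov, Sat-AM→Nakamura.
Loads: Wu 2/2, Baptiste 1/1, Nakamura 2/2, Tanaka 1/1, Ekwueme 1/1, Petrov 2/2.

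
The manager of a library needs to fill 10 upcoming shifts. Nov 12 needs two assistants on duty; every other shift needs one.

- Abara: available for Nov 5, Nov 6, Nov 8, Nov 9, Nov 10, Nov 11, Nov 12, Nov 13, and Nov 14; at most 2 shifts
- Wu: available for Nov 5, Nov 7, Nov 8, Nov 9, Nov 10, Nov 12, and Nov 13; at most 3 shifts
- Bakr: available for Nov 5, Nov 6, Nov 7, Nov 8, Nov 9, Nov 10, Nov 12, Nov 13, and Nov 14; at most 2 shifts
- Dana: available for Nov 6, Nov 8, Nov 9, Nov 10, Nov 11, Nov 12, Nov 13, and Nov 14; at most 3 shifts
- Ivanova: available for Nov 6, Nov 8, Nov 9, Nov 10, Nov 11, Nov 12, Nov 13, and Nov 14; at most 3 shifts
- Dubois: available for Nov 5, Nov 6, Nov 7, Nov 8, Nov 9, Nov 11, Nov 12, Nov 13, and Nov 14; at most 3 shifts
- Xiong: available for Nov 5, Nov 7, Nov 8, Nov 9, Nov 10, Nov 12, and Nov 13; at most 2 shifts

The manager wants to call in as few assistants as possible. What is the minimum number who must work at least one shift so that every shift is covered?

4

11 slots to fill and no one can take more than 3, so at least ⌈11/3⌉ = 4 assistants are needed.
Abara, Wu, Dana, and Ivanova alone can cover everything: Nov 5→Abara, Nov 6→Abara, Nov 7→Wu, Nov 8→Wu, Nov 9→Wu, Nov 10→Ivanova, Nov 11→Dana, Nov 12→Dana+Ivanova, Nov 13→Ivanova, Nov 14→Dana.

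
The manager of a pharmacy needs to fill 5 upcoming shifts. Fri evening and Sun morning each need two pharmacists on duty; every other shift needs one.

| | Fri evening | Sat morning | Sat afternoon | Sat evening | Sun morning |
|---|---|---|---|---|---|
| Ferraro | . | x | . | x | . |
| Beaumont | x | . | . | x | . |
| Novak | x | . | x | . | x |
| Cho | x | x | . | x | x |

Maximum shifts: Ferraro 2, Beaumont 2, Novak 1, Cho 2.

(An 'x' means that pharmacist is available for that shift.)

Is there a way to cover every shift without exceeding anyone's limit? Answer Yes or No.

No

Total capacity is 7 and 7 slots are needed, so capacity alone doesn't rule it out.
Shifts {Sat afternoon, Sun morning} need 3 worker-slots in total, but the pharmacists available for any of those shifts (Novak and Cho) can supply at most 2 among them. So no valid schedule exists.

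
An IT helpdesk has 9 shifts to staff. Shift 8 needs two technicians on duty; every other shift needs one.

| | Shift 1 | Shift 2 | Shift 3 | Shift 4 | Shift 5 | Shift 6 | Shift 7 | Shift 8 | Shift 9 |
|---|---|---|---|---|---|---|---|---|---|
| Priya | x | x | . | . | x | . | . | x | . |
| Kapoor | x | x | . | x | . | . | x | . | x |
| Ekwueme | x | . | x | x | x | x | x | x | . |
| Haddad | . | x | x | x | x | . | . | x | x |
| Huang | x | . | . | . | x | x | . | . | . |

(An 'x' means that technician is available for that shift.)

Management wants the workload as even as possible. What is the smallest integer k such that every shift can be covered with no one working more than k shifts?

With 5 technicians and 10 worker-slots to fill, someone must work at least ⌈10/5⌉ = 2 shifts, so k ≥ 2.
k = 2 works: Shift 1→Huang, Shift 2→Priya, Shift 3→Ekwueme, Shift 4→Haddad, Shift 5→Huang, Shift 6→Ekwueme, Shift 7→Kapoor, Shift 8→Priya+Haddad, Shift 9→Kapoor.
Loads: Priya 2, Kapoor 2, Ekwueme 2, Haddad 2, Huang 2 — all ≤ 2.

2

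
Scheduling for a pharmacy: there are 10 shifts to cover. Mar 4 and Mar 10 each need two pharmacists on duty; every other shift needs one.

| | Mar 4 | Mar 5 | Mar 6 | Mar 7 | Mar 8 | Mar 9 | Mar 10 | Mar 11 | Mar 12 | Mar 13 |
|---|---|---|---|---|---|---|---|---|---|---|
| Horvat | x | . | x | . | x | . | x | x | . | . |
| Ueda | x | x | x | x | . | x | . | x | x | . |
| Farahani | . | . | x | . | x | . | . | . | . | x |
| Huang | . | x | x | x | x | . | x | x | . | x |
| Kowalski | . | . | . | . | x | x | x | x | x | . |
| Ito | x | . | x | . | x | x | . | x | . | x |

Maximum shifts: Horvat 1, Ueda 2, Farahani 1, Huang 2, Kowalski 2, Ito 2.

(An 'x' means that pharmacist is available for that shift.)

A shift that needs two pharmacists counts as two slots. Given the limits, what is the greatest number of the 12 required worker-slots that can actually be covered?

Total capacity across all pharmacists is 1+2+1+2+2+2 = 10, and 12 slots are needed, so at most 10 can be filled.
An assignment achieving 10: Mar 4→Horvat+Ito, Mar 5→Ueda, Mar 6→Huang, Mar 7→Ueda, Mar 8→Ito, Mar 9→Kowalski, Mar 10→Huang, Mar 12→Kowalski, Mar 13→Farahani.
Loads: Horvat 1/1, Ueda 2/2, Farahani 1/1, Huang 2/2, Kowalski 2/2, Ito 2/2.

10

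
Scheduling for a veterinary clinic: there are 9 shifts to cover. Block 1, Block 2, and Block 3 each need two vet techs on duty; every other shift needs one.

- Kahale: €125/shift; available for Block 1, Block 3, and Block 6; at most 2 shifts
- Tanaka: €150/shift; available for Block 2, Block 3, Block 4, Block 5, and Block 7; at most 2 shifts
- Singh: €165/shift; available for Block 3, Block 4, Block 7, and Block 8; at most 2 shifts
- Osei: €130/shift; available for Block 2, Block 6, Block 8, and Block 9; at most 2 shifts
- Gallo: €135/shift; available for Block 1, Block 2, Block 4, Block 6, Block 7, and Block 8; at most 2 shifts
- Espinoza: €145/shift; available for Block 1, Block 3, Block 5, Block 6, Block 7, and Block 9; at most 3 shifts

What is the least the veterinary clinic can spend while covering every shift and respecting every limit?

€1680

Picking the cheapest available vet tech for each shift independently would cost €1595, but that ignores the shift limits.
An optimal schedule: Block 1→Kahale+Gallo, Block 2→Osei+Gallo, Block 3→Espinoza+Tanaka, Block 4→Tanaka, Block 5→Espinoza, Block 6→Kahale, Block 7→Espinoza, Block 8→Singh, Block 9→Osei.
Total: 125 + 135 + 130 + 135 + 145 + 150 + 150 + 145 + 125 + 145 + 165 + 130 = €1680.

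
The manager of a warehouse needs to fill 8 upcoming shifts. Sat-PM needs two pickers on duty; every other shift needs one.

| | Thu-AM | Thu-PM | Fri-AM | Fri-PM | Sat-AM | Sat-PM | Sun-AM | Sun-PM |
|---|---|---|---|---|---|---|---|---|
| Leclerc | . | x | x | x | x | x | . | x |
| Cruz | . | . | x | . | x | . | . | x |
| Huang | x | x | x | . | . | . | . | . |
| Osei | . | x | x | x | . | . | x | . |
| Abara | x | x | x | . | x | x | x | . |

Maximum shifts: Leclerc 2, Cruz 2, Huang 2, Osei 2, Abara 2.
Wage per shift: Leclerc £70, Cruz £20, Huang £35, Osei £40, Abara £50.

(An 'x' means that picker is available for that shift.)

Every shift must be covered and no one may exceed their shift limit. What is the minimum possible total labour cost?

Sat-PM can only be covered by Leclerc and Abara, so that assignment is forced.
Picking the cheapest available picker for each shift independently would cost £330, but that ignores the shift limits.
An optimal schedule: Thu-AM→Huang, Thu-PM→Huang, Fri-AM→Abara, Fri-PM→Osei, Sat-AM→Cruz, Sat-PM→Abara+Leclerc, Sun-AM→Osei, Sun-PM→Cruz.
Total: 35 + 35 + 50 + 40 + 20 + 50 + 70 + 40 + 20 = £360.

£360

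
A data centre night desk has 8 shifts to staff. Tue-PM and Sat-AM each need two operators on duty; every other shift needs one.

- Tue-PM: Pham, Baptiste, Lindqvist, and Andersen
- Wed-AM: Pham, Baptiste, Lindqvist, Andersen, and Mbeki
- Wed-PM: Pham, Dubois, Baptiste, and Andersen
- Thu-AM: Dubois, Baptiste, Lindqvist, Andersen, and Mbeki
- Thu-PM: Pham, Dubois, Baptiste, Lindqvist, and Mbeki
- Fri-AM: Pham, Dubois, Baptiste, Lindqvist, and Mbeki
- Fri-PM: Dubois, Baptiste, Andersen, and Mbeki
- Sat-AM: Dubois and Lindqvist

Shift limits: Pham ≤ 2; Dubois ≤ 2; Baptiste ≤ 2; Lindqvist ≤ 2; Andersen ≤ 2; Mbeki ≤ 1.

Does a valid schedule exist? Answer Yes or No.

Yes

Sat-AM can only be covered by Dubois and Lindqvist, so that assignment is forced.
One valid schedule: Tue-PM→Lindqvist+Andersen, Wed-AM→Pham, Wed-PM→Pham, Thu-AM→Baptiste, Thu-PM→Baptiste, Fri-AM→Mbeki, Fri-PM→Dubois, Sat-AM→Dubois+Lindqvist.
Loads: Pham 2/2, Dubois 2/2, Baptiste 2/2, Lindqvist 2/2, Andersen 1/2, Mbeki 1/1 — all within limits.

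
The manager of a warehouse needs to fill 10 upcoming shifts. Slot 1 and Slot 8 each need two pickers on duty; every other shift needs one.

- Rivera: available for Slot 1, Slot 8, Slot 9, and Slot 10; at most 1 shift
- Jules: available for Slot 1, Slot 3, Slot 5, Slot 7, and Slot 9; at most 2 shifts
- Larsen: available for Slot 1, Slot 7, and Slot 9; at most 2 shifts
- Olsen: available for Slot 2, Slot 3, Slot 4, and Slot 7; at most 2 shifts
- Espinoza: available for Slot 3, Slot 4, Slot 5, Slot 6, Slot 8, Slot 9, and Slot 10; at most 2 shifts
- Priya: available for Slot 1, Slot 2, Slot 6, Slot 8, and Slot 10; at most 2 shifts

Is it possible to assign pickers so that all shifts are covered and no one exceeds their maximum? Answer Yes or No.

Total capacity is 1+2+2+2+2+2 = 11 but 12 worker-slots are needed — infeasible.

No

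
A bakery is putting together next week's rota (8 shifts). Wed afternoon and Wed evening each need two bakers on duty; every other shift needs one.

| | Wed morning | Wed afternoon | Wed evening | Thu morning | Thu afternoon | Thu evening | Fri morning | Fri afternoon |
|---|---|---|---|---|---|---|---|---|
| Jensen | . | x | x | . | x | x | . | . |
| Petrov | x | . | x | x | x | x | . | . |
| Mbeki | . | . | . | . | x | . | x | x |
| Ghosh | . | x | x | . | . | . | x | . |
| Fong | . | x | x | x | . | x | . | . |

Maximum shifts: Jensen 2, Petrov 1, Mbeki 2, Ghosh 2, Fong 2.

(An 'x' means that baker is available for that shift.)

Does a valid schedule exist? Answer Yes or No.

Total capacity is 2+1+2+2+2 = 9 but 10 worker-slots are needed — infeasible.

No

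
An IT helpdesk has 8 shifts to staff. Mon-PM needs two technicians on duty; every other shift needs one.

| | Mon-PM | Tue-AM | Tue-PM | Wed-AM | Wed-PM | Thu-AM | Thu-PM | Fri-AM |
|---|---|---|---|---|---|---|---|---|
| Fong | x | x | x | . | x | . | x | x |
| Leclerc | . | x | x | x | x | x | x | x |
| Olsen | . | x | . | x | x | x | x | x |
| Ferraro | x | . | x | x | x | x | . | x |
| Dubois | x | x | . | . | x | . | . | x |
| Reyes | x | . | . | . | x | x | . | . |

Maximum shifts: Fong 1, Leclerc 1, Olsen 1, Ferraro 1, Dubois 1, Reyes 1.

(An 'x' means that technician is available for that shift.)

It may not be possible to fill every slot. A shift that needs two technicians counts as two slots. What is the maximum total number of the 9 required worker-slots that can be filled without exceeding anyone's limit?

Total capacity across all technicians is 1+1+1+1+1+1 = 6, and 9 slots are needed, so at most 6 can be filled.
An assignment achieving 6: Mon-PM→Ferraro+Dubois, Tue-PM→Fong, Wed-AM→Leclerc, Thu-AM→Reyes, Thu-PM→Olsen.
Loads: Fong 1/1, Leclerc 1/1, Olsen 1/1, Ferraro 1/1, Dubois 1/1, Reyes 1/1.

6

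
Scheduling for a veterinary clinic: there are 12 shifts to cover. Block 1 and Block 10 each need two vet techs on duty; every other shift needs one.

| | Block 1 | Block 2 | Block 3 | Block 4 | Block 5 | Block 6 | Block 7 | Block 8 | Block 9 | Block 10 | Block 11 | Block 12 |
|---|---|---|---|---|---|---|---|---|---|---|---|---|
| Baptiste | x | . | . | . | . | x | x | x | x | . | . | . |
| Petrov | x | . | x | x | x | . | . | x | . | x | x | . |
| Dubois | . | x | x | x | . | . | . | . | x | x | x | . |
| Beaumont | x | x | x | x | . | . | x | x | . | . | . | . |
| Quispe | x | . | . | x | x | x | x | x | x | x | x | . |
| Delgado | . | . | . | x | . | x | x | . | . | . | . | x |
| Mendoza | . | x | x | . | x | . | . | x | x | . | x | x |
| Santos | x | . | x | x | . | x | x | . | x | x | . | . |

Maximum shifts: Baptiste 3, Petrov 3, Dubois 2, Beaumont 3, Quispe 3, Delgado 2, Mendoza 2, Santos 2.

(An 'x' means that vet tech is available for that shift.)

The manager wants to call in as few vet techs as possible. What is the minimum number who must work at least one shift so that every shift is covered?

5

14 slots to fill and no one can take more than 3, so at least ⌈14/3⌉ = 5 vet techs are needed.
Baptiste, Petrov, Beaumont, Quispe, and Delgado alone can cover everything: Block 1→Beaumont+Quispe, Block 2→Beaumont, Block 3→Petrov, Block 4→Beaumont, Block 5→Petrov, Block 6→Baptiste, Block 7→Delgado, Block 8→Baptiste, Block 9→Baptiste, Block 10→Petrov+Quispe, Block 11→Quispe, Block 12→Delgado.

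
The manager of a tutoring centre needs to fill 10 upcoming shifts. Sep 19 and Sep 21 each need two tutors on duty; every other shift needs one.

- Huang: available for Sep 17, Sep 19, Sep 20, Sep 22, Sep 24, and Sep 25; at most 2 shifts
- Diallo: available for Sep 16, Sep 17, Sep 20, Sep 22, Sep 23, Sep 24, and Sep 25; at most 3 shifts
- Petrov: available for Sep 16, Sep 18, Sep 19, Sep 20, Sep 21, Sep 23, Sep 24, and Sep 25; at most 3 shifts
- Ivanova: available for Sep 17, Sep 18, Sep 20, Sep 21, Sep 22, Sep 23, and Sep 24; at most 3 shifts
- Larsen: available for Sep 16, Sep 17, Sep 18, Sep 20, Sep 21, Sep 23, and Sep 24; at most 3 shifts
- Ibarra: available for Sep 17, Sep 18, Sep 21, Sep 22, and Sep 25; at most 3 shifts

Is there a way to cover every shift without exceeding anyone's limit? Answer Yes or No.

Yes

Sep 19 can only be covered by Huang and Petrov, so that assignment is forced.
One valid schedule: Sep 16→Diallo, Sep 17→Ivanova, Sep 18→Petrov, Sep 19→Huang+Petrov, Sep 20→Petrov, Sep 21→Ivanova+Larsen, Sep 22→Huang, Sep 23→Diallo, Sep 24→Ivanova, Sep 25→Diallo.
Loads: Huang 2/2, Diallo 3/3, Petrov 3/3, Ivanova 3/3, Larsen 1/3, Ibarra 0/3 — all within limits.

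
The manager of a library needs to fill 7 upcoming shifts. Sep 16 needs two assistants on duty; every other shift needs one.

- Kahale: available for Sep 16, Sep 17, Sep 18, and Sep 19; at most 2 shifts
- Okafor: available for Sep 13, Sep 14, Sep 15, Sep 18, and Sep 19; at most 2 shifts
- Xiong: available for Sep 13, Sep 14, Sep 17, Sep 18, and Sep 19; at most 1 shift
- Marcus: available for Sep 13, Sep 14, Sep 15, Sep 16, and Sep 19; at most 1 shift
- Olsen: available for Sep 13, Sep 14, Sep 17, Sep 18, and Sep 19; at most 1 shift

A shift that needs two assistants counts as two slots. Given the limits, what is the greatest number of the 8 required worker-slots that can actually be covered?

7

Total capacity across all assistants is 2+2+1+1+1 = 7, and 8 slots are needed, so at most 7 can be filled.
An assignment achieving 7: Sep 13→Okafor, Sep 14→Xiong, Sep 15→Okafor, Sep 16→Kahale+Marcus, Sep 17→Kahale, Sep 18→Olsen.
Loads: Kahale 2/2, Okafor 2/2, Xiong 1/1, Marcus 1/1, Olsen 1/1.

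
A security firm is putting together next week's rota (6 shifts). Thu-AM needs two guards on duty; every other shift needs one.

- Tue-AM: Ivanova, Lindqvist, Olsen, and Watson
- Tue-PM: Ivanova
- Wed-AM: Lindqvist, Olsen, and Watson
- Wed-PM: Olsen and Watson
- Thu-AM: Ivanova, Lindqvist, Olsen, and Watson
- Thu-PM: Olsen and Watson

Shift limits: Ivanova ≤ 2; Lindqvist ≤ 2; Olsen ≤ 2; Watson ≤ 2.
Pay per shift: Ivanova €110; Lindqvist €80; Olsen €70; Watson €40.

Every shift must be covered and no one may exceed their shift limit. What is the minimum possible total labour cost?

Tue-PM can only be covered by Ivanova, so that assignment is forced.
Picking the cheapest available guard for each shift independently would cost €380, but that ignores the shift limits.
An optimal schedule: Tue-AM→Lindqvist, Tue-PM→Ivanova, Wed-AM→Olsen, Wed-PM→Watson, Thu-AM→Olsen+Lindqvist, Thu-PM→Watson.
Total: 80 + 110 + 70 + 40 + 70 + 80 + 40 = €490.

€490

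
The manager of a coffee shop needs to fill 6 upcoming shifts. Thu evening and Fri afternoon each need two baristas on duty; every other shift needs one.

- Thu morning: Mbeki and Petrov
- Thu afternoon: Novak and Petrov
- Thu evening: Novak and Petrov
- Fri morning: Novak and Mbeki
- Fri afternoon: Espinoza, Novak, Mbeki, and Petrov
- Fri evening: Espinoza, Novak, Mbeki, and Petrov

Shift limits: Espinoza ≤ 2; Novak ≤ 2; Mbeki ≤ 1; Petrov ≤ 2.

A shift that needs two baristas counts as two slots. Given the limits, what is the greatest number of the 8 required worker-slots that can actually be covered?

Total capacity across all baristas is 2+2+1+2 = 7, and 8 slots are needed, so at most 7 can be filled.
An assignment achieving 7: Thu morning→Mbeki, Thu afternoon→Novak, Thu evening→Novak+Petrov, Fri afternoon→Espinoza+Petrov, Fri evening→Espinoza.
Loads: Espinoza 2/2, Novak 2/2, Mbeki 1/1, Petrov 2/2.

7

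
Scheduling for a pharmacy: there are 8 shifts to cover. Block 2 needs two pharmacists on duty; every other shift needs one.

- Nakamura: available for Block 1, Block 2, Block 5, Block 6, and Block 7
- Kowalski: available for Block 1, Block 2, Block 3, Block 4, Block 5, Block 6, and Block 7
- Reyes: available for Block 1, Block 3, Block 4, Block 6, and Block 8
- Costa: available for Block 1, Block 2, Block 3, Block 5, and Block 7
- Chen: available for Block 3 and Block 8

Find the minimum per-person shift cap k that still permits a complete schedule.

2

With 5 pharmacists and 9 worker-slots to fill, someone must work at least ⌈9/5⌉ = 2 shifts, so k ≥ 2.
k = 2 works: Block 1→Costa, Block 2→Nakamura+Kowalski, Block 3→Chen, Block 4→Kowalski, Block 5→Nakamura, Block 6→Reyes, Block 7→Costa, Block 8→Reyes.
Loads: Nakamura 2, Kowalski 2, Reyes 2, Costa 2, Chen 1 — all ≤ 2.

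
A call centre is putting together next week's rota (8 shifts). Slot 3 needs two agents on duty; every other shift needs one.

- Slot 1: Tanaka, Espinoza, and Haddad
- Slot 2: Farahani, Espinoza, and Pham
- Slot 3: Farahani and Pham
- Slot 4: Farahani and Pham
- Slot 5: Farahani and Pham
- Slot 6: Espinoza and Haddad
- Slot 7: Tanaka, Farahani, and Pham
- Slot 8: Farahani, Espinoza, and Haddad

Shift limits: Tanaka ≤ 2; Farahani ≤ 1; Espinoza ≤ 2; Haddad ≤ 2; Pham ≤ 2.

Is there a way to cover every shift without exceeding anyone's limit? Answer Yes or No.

Total capacity is 9 and 9 slots are needed, so capacity alone doesn't rule it out.
Shifts {Slot 3, Slot 4, Slot 5} need 4 worker-slots in total, but the agents available for any of those shifts (Farahani and Pham) can supply at most 3 among them. So no valid schedule exists.

No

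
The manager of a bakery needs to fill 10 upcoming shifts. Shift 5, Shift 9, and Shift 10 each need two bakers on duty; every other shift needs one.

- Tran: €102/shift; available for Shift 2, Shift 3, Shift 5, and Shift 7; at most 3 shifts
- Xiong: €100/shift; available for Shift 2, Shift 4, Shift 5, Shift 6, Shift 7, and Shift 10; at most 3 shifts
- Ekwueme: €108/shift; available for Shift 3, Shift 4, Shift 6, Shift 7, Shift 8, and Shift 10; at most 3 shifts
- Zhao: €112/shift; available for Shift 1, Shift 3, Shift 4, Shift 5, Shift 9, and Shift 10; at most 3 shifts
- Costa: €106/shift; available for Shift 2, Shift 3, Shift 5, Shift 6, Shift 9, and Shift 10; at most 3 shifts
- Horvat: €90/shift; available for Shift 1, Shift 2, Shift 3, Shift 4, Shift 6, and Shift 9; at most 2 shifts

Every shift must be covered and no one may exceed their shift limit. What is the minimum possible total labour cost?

€1320

Shift 8 can only be covered by Ekwueme, so that assignment is forced.
Picking the cheapest available baker for each shift independently would cost €1262, but that ignores the shift limits.
An optimal schedule: Shift 1→Horvat, Shift 2→Tran, Shift 3→Tran, Shift 4→Xiong, Shift 5→Tran+Costa, Shift 6→Xiong, Shift 7→Xiong, Shift 8→Ekwueme, Shift 9→Horvat+Costa, Shift 10→Costa+Ekwueme.
Total: 90 + 102 + 102 + 100 + 102 + 106 + 100 + 100 + 108 + 90 + 106 + 106 + 108 = €1320.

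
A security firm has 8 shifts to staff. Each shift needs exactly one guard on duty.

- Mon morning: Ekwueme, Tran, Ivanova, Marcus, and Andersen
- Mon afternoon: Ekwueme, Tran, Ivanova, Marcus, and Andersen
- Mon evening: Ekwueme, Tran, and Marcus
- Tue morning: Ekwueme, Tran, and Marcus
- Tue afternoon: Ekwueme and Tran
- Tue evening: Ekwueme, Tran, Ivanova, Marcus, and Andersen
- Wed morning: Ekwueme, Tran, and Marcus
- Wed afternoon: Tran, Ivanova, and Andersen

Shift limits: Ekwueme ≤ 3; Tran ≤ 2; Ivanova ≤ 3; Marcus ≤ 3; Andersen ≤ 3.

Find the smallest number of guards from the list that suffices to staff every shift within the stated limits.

3

8 slots to fill and no one can take more than 3, so at least ⌈8/3⌉ = 3 guards are needed.
Ekwueme, Tran, and Ivanova alone can cover everything: Mon morning→Ivanova, Mon afternoon→Ivanova, Mon evening→Ekwueme, Tue morning→Ekwueme, Tue afternoon→Ekwueme, Tue evening→Ivanova, Wed morning→Tran, Wed afternoon→Tran.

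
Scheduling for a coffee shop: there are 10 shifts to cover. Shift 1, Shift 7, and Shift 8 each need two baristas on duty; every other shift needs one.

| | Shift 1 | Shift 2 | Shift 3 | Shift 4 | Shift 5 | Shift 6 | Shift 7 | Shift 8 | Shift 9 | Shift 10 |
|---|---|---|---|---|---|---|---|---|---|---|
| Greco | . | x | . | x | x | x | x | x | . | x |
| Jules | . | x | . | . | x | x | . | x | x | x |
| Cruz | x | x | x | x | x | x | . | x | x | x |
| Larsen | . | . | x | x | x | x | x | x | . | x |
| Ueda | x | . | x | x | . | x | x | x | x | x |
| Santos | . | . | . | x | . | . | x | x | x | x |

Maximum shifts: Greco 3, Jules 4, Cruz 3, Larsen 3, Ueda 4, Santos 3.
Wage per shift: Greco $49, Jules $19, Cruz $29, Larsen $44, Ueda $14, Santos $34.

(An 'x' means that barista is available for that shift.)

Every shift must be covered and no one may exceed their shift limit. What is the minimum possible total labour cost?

Shift 1 can only be covered by Cruz and Ueda, so that assignment is forced.
Picking the cheapest available barista for each shift independently would cost $232, but that ignores the shift limits.
An optimal schedule: Shift 1→Ueda+Cruz, Shift 2→Jules, Shift 3→Ueda, Shift 4→Cruz, Shift 5→Jules, Shift 6→Jules, Shift 7→Ueda+Santos, Shift 8→Cruz+Santos, Shift 9→Ueda, Shift 10→Jules.
Total: 14 + 29 + 19 + 14 + 29 + 19 + 19 + 14 + 34 + 29 + 34 + 14 + 19 = $287.

$287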